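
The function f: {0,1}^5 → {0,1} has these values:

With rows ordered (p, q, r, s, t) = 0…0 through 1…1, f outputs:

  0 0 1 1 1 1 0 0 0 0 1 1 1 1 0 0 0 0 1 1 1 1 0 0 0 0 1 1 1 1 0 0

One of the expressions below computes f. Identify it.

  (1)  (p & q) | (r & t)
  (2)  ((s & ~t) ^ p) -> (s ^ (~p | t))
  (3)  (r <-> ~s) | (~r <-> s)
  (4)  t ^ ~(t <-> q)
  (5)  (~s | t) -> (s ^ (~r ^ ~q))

3

(1) disagrees with f on (0,0,0,1,0) (formula → 0, table → 1); rule it out.
(2) disagrees with f on (0,0,0,0,0) (formula → 1, table → 0); rule it out.
(4) disagrees with f on (0,0,0,1,0) (formula → 0, table → 1); rule it out.
(5) disagrees with f on (0,0,1,1,0) (formula → 1, table → 0); rule it out.
Only (3) survives; checking it on all 32 rows confirms it matches f.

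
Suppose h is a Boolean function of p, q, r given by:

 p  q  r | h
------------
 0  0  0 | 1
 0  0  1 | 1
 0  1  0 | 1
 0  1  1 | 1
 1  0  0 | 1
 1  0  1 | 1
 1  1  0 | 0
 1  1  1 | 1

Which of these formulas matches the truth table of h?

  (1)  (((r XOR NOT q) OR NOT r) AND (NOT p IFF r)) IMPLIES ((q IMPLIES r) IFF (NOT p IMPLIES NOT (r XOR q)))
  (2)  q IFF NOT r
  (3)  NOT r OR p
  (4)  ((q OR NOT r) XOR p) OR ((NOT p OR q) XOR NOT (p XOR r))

(2) disagrees with h on (0,0,0) (formula → 0, table → 1); rule it out.
(3) disagrees with h on (0,0,1) (formula → 0, table → 1); rule it out.
(4) disagrees with h on (1,0,0) (formula → 0, table → 1); rule it out.
That leaves (1). Evaluating it on every row reproduces the table of h exactly.

1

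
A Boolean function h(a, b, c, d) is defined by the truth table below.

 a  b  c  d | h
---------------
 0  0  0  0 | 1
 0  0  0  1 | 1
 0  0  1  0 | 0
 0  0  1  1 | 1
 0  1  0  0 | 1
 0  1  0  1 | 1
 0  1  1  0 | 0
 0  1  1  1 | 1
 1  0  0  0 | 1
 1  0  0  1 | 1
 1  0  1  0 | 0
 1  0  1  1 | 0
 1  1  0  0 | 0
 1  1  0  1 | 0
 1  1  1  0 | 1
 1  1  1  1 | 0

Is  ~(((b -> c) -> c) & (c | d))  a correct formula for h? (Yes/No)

Check the formula against h row by row:
  a=0, b=0, c=0, d=0: formula gives 1, h = 1 ✓
  a=0, b=0, c=0, d=1: formula gives 1, h = 1 ✓
  a=0, b=0, c=1, d=0: formula gives 0, h = 0 ✓
  a=0, b=0, c=1, d=1: formula gives 0, but h = 1 ✗
Row (0,0,1,1) is a counterexample, so the formula is not equivalent to h.

No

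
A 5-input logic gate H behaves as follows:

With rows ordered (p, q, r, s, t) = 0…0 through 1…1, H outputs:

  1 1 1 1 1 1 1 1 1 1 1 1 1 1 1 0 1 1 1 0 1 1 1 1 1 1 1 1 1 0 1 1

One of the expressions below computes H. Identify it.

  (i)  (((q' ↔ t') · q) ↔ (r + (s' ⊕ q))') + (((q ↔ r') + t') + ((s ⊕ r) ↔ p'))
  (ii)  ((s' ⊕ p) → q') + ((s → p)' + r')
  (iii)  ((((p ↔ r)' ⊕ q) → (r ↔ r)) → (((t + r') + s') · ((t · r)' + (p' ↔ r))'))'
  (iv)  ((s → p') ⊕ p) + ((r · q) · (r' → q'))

i

(ii): at (0,1,1,0,0) it gives 0, but H = 1 — eliminated.
(iii): at (0,1,1,1,1) it gives 1, but H = 0 — eliminated.
(iv): at (0,1,1,1,1) it gives 1, but H = 0 — eliminated.
That leaves (i). Evaluating it on every row reproduces the table of H exactly.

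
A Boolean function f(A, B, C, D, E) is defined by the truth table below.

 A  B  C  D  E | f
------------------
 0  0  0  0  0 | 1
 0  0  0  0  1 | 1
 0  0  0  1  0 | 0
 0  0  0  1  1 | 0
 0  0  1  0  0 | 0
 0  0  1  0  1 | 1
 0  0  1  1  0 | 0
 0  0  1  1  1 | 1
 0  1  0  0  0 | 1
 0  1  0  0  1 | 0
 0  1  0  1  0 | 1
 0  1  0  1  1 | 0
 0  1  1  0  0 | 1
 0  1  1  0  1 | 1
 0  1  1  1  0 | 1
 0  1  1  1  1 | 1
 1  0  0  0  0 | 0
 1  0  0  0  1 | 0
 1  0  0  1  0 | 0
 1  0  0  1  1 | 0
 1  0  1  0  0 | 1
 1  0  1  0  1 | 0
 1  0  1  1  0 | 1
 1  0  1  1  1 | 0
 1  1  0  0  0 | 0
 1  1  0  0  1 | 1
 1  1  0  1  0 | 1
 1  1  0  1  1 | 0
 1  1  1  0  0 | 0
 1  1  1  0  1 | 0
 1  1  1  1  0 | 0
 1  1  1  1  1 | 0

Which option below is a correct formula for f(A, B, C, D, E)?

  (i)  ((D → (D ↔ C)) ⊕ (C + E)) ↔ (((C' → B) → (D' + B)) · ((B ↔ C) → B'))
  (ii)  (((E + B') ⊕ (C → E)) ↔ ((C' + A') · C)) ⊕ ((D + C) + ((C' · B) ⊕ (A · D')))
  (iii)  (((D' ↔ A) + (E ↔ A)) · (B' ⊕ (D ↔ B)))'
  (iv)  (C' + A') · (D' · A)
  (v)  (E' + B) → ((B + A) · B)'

(i): at (0,0,0,0,1) it gives 0, but f = 1 — eliminated.
(iii): at (0,0,1,0,0) it gives 1, but f = 0 — eliminated.
(iv): at (0,0,0,0,0) it gives 0, but f = 1 — eliminated.
(v): at (0,0,0,1,0) it gives 1, but f = 0 — eliminated.
Only (ii) survives; checking it on all 32 rows confirms it matches f.

ii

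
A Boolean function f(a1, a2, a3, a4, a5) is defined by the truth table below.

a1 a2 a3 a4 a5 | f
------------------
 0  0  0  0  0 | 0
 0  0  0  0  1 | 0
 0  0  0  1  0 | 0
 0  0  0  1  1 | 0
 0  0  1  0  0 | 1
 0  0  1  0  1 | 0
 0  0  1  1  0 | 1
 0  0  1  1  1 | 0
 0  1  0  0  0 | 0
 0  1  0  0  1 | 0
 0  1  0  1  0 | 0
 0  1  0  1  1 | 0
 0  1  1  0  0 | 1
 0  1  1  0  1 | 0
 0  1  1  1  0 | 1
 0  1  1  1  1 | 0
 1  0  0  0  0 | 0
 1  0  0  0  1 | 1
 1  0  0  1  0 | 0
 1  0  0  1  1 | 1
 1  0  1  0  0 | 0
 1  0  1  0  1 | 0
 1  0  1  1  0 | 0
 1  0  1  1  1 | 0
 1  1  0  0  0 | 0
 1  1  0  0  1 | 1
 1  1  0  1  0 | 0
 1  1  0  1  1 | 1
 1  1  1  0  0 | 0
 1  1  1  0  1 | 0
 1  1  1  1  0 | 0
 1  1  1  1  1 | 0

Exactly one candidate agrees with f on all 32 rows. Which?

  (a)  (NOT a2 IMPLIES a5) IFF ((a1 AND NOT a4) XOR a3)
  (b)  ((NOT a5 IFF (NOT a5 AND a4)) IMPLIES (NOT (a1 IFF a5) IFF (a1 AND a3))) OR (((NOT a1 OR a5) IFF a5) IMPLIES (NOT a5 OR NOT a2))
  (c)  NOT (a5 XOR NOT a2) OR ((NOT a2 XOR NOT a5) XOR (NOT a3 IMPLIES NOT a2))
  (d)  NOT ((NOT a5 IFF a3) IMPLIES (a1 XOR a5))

d

(a): at (0,0,0,0,0) it gives 1, but f = 0 — eliminated.
(b): at (0,0,0,0,0) it gives 1, but f = 0 — eliminated.
(c): at (0,0,0,0,0) it gives 1, but f = 0 — eliminated.
Only (d) survives; checking it on all 32 rows confirms it matches f.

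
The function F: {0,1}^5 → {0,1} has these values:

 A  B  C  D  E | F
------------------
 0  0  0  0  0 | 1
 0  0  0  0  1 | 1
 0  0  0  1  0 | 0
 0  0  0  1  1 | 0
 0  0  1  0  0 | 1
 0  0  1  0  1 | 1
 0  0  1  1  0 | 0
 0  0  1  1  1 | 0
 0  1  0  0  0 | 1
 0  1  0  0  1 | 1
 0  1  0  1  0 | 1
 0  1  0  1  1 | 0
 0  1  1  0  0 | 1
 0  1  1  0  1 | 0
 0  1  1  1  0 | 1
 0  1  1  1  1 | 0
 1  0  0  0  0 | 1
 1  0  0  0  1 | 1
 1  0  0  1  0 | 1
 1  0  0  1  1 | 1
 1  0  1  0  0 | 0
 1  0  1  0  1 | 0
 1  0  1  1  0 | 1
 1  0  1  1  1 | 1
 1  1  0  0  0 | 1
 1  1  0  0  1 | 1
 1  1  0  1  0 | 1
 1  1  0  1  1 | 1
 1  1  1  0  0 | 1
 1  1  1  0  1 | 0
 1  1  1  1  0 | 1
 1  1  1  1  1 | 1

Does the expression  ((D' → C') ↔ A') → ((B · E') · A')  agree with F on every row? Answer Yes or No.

No

Test each input against both F and the formula:
  A=0, B=0, C=0, D=0, E=0: formula gives 0, but F = 1 ✗
A single disagreement suffices: at (0,0,0,0,0) they differ, so the formula does not compute F.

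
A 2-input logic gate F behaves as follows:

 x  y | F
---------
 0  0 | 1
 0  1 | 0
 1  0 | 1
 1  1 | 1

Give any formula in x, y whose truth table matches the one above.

This is y → x (false only at 0,1).

F(x, y) = y IMPLIES x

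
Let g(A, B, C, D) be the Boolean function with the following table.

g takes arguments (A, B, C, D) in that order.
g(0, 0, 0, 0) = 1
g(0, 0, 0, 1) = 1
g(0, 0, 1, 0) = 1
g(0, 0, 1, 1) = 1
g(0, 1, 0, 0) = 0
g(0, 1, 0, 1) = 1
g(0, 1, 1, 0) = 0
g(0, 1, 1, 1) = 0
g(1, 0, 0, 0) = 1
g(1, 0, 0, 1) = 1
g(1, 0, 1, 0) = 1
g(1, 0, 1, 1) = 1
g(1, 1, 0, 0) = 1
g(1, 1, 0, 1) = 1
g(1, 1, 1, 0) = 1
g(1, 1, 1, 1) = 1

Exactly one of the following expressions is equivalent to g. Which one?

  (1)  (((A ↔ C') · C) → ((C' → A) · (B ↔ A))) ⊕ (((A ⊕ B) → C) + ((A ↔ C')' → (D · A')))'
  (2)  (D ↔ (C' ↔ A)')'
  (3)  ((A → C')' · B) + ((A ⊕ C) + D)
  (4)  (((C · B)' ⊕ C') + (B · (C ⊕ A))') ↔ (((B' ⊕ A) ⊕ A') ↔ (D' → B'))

1

(2) fails at (0,0,0,1): the formula yields 0, g is 1.
(3) fails at (0,0,0,0): the formula yields 0, g is 1.
(4) fails at (0,0,0,0): the formula yields 0, g is 1.
That leaves (1). Evaluating it on every row reproduces the table of g exactly.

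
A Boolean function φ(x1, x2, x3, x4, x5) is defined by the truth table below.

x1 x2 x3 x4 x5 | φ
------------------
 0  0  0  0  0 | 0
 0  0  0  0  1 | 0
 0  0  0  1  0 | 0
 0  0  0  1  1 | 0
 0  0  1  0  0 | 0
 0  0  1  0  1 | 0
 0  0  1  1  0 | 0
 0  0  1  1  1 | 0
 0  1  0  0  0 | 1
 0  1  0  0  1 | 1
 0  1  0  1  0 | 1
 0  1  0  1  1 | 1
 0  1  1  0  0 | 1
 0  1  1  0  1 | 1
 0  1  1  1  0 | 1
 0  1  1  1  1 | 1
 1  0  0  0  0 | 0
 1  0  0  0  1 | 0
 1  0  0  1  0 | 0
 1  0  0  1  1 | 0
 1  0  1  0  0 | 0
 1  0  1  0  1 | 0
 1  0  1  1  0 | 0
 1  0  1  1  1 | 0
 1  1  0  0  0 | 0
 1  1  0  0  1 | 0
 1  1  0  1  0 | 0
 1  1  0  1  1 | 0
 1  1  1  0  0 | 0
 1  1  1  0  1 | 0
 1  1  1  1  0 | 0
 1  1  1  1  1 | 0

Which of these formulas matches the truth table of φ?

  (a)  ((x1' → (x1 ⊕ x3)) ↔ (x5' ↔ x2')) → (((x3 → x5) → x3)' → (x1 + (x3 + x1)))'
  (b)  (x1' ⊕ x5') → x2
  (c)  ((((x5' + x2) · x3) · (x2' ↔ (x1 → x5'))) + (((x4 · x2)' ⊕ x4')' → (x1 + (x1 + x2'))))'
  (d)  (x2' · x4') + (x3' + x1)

(a) fails at (0,0,0,0,0): the formula yields 1, φ is 0.
(b) fails at (0,0,0,0,0): the formula yields 1, φ is 0.
(d) fails at (0,0,0,0,0): the formula yields 1, φ is 0.
That leaves (c). Evaluating it on every row reproduces the table of φ exactly.

c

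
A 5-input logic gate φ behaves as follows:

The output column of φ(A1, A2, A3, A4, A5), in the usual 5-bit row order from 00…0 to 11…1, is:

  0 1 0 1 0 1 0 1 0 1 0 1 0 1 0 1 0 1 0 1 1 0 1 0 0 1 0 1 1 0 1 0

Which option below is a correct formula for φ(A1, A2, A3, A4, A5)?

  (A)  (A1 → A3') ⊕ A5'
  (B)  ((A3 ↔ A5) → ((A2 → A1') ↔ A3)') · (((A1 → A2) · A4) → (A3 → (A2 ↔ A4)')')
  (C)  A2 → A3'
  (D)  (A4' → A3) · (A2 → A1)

A

(B) fails at (0,0,0,0,0): the formula yields 1, φ is 0.
(C) fails at (0,0,0,0,0): the formula yields 1, φ is 0.
(D) fails at (0,0,0,0,1): the formula yields 0, φ is 1.
Only (A) survives; checking it on all 32 rows confirms it matches φ.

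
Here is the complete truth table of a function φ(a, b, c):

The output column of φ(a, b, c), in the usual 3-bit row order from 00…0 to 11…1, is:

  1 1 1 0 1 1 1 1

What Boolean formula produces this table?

φ(a, b, c) = ~((~a & b) & c)

Only row (0,1,1) gives 0. So φ is 1 everywhere except there — the complement of the minterm ¬a·b·c.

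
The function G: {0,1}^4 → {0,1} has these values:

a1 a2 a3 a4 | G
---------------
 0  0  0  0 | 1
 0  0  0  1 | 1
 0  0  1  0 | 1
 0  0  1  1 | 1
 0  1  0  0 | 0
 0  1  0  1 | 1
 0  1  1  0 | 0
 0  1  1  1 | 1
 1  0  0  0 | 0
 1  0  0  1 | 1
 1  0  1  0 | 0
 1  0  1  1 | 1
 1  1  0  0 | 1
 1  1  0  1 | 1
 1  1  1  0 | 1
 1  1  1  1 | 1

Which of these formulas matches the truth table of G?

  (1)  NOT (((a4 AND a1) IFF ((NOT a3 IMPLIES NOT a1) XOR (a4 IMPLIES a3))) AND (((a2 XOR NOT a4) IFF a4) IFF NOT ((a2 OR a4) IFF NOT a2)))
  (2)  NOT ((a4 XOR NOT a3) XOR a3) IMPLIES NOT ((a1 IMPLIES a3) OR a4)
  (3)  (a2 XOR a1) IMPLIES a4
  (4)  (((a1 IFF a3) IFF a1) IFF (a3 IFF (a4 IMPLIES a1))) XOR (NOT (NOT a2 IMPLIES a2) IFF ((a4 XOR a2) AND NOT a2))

(1) disagrees with G on (0,0,1,1) (formula → 0, table → 1); rule it out.
(2) disagrees with G on (0,0,0,1) (formula → 0, table → 1); rule it out.
(4) disagrees with G on (1,0,0,0) (formula → 1, table → 0); rule it out.
(3) is the remaining candidate, and it agrees with G on all 16 inputs.

3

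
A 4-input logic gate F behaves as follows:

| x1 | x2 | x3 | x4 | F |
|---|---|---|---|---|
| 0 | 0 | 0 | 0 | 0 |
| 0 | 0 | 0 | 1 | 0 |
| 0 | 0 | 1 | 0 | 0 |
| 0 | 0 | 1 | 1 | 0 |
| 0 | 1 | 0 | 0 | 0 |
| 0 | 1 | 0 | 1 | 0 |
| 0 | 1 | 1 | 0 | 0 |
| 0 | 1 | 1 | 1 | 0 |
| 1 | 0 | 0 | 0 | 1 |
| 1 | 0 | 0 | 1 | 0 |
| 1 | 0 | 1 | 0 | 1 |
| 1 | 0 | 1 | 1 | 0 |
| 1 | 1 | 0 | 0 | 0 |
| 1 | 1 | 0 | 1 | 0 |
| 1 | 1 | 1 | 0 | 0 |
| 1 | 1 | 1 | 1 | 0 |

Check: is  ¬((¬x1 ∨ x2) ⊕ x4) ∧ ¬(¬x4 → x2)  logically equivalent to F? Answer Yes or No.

Yes

Test each input against both F and the formula:
  x1=0, x2=0, x3=0, x4=0: formula gives 0, F = 0 ✓
  x1=0, x2=0, x3=0, x4=1: formula gives 0, F = 0 ✓
  x1=0, x2=0, x3=1, x4=0: formula gives 0, F = 0 ✓
  x1=0, x2=0, x3=1, x4=1: formula gives 0, F = 0 ✓
  … (the remaining 12 rows also agree.)
No disagreement on any input; they are logically equivalent.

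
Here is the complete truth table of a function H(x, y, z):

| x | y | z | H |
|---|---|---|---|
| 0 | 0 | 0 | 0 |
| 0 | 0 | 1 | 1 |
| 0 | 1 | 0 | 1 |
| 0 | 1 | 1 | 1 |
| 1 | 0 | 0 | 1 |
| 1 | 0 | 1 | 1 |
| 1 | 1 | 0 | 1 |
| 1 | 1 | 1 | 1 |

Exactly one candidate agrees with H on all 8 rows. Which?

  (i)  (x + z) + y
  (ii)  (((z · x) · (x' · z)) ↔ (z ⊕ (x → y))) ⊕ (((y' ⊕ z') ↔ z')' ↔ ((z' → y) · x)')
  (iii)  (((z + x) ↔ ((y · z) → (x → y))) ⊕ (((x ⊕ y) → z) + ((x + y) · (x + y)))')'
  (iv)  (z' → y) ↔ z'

i

(ii) disagrees with H on (0,0,0) (formula → 1, table → 0); rule it out.
(iii) disagrees with H on (0,0,0) (formula → 1, table → 0); rule it out.
(iv) disagrees with H on (0,0,1) (formula → 0, table → 1); rule it out.
That leaves (i). Evaluating it on every row reproduces the table of H exactly.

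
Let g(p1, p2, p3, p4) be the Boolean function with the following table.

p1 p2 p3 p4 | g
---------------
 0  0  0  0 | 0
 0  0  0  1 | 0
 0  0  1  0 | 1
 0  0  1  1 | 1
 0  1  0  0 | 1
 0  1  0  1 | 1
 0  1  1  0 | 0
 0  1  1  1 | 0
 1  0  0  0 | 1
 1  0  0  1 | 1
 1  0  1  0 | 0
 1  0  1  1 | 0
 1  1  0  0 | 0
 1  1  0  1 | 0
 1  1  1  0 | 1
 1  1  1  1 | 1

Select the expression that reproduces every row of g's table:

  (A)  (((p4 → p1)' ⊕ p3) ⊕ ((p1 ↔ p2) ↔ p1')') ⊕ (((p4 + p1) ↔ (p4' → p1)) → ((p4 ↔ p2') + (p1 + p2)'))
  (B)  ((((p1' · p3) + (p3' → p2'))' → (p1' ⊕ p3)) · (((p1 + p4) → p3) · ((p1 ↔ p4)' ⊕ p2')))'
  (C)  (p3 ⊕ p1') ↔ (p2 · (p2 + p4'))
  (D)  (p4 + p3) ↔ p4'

C

(A) disagrees with g on (0,0,0,0) (formula → 1, table → 0); rule it out.
(B) disagrees with g on (0,0,0,1) (formula → 1, table → 0); rule it out.
(D) disagrees with g on (0,0,1,1) (formula → 0, table → 1); rule it out.
(C) is the remaining candidate, and it agrees with g on all 16 inputs.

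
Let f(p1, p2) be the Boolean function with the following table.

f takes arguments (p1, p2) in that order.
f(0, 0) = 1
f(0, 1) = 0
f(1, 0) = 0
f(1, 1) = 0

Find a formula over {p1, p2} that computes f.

Only row (0,0) gives 1. That row's minterm ¬p1·¬p2 is f directly.

f(p1, p2) = ~p1 & ~p2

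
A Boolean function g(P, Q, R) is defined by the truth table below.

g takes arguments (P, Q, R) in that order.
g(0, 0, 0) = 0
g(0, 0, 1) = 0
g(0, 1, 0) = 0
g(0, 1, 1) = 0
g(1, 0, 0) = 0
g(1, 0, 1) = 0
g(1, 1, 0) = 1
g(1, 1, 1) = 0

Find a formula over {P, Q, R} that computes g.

Only row (1,1,0) gives 1. That row's minterm P·Q·¬R is g directly.

g(P, Q, R) = (P & Q) & ~R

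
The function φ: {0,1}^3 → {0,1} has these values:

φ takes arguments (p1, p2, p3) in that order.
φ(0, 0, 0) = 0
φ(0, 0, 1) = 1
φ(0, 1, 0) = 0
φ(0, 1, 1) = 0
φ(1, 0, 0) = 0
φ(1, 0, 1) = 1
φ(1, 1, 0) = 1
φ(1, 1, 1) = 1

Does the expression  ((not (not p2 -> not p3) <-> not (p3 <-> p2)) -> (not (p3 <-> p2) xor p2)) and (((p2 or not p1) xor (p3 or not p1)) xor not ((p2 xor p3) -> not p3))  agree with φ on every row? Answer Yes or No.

Check the formula against φ row by row:
  p1=0, p2=0, p3=0: formula gives 0, φ = 0 ✓
  p1=0, p2=0, p3=1: formula gives 1, φ = 1 ✓
  p1=0, p2=1, p3=0: formula gives 0, φ = 0 ✓
  p1=0, p2=1, p3=1: formula gives 0, φ = 0 ✓
  p1=1, p2=0, p3=0: formula gives 0, φ = 0 ✓
  p1=1, p2=0, p3=1: formula gives 0, but φ = 1 ✗
Row (1,0,1) is a counterexample, so the formula is not equivalent to φ.

No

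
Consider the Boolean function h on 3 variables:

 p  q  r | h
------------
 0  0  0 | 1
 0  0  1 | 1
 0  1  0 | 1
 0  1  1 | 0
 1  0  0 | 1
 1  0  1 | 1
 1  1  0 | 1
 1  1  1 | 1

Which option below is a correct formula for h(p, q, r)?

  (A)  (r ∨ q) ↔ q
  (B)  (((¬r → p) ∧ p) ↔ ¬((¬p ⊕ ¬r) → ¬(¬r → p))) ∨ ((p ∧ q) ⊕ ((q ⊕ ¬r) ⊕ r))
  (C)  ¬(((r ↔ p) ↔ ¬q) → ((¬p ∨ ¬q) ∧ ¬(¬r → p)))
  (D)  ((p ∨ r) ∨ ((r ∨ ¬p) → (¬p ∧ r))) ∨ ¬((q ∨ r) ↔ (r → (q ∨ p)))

B

(A) fails at (0,0,1): the formula yields 0, h is 1.
(C) fails at (0,0,0): the formula yields 0, h is 1.
(D) fails at (0,1,0): the formula yields 0, h is 1.
That leaves (B). Evaluating it on every row reproduces the table of h exactly.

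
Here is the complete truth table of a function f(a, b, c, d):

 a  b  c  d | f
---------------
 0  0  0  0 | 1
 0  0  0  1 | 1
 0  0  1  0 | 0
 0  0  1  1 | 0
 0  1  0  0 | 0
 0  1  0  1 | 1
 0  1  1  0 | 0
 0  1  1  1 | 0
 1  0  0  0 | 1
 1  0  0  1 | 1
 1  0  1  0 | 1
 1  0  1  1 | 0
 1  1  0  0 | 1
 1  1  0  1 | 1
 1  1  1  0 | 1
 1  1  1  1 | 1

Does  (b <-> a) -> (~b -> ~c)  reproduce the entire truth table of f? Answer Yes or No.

No

Evaluate (b <-> a) -> (~b -> ~c) on each row and compare to f:
  a=0, b=0, c=0, d=0: formula gives 1, f = 1 ✓
  a=0, b=0, c=0, d=1: formula gives 1, f = 1 ✓
  a=0, b=0, c=1, d=0: formula gives 0, f = 0 ✓
  a=0, b=0, c=1, d=1: formula gives 0, f = 0 ✓
  a=0, b=1, c=0, d=0: formula gives 1, but f = 0 ✗
A single disagreement suffices: at (0,1,0,0) they differ, so the formula does not compute f.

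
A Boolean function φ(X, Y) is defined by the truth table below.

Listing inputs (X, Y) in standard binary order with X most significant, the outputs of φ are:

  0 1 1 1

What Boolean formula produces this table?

The output is 1 whenever at least one input is 1 — the OR of all inputs.

φ(X, Y) = X ∨ Y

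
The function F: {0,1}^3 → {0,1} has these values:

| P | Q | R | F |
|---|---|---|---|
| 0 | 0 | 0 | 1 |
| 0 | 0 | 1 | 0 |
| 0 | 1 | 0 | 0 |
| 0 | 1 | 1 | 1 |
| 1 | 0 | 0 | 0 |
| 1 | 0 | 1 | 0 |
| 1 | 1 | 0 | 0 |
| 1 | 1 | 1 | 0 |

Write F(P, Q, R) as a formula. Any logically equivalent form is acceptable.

F=1 on 2 inputs: (0,0,0), (0,1,1). Reading each as a conjunction of literals (¬P·¬Q·¬R, ¬P·Q·R) and taking the OR gives the canonical DNF.

F(P, Q, R) = ((~P & ~Q) & ~R) | ((~P & Q) & R)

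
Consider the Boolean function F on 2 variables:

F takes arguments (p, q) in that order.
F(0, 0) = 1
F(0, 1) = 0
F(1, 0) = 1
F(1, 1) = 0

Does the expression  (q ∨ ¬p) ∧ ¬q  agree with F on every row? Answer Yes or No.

Test each input against both F and the formula:
  p=0, q=0: formula gives 1, F = 1 ✓
  p=0, q=1: formula gives 0, F = 0 ✓
  p=1, q=0: formula gives 0, but F = 1 ✗
Since they disagree at (1,0), the expression is not a correct formula for F.

No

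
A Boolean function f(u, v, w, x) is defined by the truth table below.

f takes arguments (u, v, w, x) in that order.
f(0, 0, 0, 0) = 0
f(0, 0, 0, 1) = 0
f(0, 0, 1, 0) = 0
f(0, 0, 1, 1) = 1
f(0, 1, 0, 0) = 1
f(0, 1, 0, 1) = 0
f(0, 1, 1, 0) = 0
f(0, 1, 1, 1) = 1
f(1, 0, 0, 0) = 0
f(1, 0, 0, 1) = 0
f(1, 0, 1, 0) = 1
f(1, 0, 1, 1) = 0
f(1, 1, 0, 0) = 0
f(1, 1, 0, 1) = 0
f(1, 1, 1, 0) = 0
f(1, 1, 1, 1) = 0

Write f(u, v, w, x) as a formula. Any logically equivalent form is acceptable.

f(u, v, w, x) = (((((NOT u AND NOT v) AND w) AND x) OR (((NOT u AND v) AND NOT w) AND NOT x)) OR (((NOT u AND v) AND w) AND x)) OR (((u AND NOT v) AND w) AND NOT x)

The 1-rows are (0,0,1,1), (0,1,0,0), (0,1,1,1), (1,0,1,0). Each contributes one minterm — ¬u·¬v·w·x; ¬u·v·¬w·¬x; ¬u·v·w·x; u·¬v·w·¬x — and their disjunction is a sum-of-products form of f.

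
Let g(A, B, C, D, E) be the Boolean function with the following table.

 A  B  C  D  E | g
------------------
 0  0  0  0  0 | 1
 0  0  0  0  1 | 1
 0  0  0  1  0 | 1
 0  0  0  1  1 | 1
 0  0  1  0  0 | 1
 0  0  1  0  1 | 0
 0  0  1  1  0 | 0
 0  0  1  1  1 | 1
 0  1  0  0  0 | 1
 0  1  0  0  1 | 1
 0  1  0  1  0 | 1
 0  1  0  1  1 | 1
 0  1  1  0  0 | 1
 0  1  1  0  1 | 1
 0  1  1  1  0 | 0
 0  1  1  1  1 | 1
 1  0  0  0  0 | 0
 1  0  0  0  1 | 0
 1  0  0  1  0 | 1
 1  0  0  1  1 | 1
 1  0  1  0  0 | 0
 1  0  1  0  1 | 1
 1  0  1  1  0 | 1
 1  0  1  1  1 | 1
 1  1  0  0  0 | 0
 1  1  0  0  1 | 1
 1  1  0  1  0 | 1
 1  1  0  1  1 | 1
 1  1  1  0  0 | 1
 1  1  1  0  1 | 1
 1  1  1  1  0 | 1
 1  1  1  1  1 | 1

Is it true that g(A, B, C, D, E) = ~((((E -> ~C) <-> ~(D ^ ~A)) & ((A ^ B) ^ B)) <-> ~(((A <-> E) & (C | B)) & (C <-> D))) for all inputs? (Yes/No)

Test each input against both g and the formula:
  A=0, B=0, C=0, D=0, E=0: formula gives 1, g = 1 ✓
  A=0, B=0, C=0, D=0, E=1: formula gives 1, g = 1 ✓
  A=0, B=0, C=0, D=1, E=0: formula gives 1, g = 1 ✓
  A=0, B=0, C=0, D=1, E=1: formula gives 1, g = 1 ✓
  …
  A=0, B=0, C=1, D=0, E=1: formula gives 1, but g = 0 ✗
Row (0,0,1,0,1) is a counterexample, so the formula is not equivalent to g.

No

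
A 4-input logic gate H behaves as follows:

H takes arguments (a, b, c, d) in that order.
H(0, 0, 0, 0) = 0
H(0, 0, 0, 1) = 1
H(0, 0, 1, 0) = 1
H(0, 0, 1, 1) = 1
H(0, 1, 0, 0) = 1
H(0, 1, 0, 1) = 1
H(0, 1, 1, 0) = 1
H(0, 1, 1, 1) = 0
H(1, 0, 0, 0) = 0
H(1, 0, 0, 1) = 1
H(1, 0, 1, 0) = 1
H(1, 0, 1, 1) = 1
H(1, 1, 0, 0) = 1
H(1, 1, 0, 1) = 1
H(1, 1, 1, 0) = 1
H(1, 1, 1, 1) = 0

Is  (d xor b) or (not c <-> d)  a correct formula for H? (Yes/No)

Evaluate (d xor b) or (not c <-> d) on each row and compare to H:
  a=0, b=0, c=0, d=0: formula gives 0, H = 0 ✓
  a=0, b=0, c=0, d=1: formula gives 1, H = 1 ✓
  a=0, b=0, c=1, d=0: formula gives 1, H = 1 ✓
  a=0, b=0, c=1, d=1: formula gives 1, H = 1 ✓
  … (the remaining 12 rows also agree.)
All 16 rows match — the expression computes H exactly.

Yes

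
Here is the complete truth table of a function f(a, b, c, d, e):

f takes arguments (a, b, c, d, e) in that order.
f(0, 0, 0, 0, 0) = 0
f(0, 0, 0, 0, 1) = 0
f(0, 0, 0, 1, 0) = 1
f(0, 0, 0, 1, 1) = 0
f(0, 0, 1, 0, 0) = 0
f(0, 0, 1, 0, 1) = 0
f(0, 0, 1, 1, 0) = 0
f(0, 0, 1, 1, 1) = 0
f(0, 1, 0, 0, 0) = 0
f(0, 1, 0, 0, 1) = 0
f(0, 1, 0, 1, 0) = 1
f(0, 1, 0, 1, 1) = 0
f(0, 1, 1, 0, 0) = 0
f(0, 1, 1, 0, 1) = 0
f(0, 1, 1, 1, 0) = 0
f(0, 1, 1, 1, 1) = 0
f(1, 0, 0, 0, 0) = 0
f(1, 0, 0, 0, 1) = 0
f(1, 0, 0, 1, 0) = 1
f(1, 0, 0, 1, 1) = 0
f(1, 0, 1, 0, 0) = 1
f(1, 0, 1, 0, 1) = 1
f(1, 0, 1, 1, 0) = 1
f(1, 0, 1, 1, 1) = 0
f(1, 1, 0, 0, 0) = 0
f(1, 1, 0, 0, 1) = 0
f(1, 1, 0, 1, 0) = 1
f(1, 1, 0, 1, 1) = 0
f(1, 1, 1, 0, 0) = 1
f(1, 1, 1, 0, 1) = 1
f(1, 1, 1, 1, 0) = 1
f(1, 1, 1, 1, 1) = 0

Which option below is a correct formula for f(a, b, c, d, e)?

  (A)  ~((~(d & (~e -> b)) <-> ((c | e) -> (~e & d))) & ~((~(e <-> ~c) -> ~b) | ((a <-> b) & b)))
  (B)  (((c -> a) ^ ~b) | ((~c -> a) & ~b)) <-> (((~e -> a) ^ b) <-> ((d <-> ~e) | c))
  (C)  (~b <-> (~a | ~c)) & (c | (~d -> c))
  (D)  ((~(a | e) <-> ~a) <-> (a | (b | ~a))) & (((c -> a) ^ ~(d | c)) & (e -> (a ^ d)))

D

(A) disagrees with f on (0,0,0,0,0) (formula → 1, table → 0); rule it out.
(B) disagrees with f on (0,0,0,1,1) (formula → 1, table → 0); rule it out.
(C) disagrees with f on (0,0,0,1,1) (formula → 1, table → 0); rule it out.
(D) is the remaining candidate, and it agrees with f on all 32 inputs.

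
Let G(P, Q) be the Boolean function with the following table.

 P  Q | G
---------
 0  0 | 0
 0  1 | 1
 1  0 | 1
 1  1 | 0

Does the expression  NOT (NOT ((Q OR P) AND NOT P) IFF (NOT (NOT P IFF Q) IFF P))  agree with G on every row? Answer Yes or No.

No

Evaluate NOT (NOT ((Q OR P) AND NOT P) IFF (NOT (NOT P IFF Q) IFF P)) on each row and compare to G:
  P=0, Q=0: formula gives 1, but G = 0 ✗
Since they disagree at (0,0), the expression is not a correct formula for G.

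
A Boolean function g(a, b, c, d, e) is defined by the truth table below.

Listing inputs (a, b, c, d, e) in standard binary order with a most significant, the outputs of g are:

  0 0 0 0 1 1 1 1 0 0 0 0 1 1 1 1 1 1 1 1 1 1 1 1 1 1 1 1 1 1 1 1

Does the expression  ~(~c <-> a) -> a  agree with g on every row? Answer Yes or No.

Yes

Evaluate ~(~c <-> a) -> a on each row and compare to g:
  a=0, b=0, c=0, d=0, e=0: formula gives 0, g = 0 ✓
  a=0, b=0, c=0, d=0, e=1: formula gives 0, g = 0 ✓
  a=0, b=0, c=0, d=1, e=0: formula gives 0, g = 0 ✓
  a=0, b=0, c=0, d=1, e=1: formula gives 0, g = 0 ✓
  … (the remaining 28 rows also agree.)
No disagreement on any input; they are logically equivalent.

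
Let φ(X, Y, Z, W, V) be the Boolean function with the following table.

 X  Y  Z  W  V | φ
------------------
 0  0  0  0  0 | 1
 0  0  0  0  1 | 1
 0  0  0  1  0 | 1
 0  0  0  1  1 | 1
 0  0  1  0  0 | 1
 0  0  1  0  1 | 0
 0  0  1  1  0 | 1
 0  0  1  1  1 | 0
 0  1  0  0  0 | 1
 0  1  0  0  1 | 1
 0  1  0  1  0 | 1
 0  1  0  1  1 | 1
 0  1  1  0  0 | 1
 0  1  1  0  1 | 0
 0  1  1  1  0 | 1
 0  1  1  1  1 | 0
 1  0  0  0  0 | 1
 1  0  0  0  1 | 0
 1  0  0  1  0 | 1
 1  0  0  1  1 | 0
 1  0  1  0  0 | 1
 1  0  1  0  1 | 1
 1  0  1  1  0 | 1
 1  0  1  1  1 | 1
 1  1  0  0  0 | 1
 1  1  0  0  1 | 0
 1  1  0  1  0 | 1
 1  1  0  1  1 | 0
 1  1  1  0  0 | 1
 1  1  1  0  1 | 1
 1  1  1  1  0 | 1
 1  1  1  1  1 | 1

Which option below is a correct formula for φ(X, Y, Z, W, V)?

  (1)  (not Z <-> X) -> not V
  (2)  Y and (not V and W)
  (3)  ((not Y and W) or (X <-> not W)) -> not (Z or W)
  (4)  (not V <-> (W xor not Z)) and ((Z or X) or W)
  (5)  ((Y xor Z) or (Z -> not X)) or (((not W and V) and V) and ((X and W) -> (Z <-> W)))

(2): at (0,0,0,0,0) it gives 0, but φ = 1 — eliminated.
(3): at (0,0,0,1,0) it gives 0, but φ = 1 — eliminated.
(4): at (0,0,0,0,0) it gives 0, but φ = 1 — eliminated.
(5): at (0,0,1,0,1) it gives 1, but φ = 0 — eliminated.
That leaves (1). Evaluating it on every row reproduces the table of φ exactly.

1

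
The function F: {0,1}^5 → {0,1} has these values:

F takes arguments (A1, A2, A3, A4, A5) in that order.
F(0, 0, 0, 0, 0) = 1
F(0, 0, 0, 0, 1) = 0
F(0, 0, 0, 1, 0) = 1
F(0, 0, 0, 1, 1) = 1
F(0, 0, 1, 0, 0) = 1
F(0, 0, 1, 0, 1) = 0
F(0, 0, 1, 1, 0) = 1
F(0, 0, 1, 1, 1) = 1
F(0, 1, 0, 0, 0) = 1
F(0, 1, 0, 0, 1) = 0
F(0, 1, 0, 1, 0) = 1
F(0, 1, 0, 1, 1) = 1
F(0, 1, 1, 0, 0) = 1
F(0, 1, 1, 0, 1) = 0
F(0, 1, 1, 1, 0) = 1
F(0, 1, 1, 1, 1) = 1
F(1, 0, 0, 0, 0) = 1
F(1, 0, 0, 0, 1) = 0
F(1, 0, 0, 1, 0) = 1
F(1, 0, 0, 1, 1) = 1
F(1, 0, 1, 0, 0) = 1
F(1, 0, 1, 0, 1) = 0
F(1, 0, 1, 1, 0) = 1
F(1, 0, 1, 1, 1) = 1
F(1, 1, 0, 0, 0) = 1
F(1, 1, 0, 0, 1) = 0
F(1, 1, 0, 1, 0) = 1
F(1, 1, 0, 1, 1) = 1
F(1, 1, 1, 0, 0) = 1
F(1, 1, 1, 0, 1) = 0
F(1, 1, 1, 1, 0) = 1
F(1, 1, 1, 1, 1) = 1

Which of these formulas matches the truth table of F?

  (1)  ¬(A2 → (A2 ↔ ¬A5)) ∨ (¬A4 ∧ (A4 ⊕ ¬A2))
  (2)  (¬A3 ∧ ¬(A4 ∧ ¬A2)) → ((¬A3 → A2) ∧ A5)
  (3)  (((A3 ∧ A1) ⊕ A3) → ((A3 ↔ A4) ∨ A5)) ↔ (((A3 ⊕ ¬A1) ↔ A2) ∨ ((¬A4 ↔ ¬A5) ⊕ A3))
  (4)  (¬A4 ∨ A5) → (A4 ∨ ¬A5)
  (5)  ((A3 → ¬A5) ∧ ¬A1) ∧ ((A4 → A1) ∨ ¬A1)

4

(1): at (0,0,0,0,1) it gives 1, but F = 0 — eliminated.
(2): at (0,0,0,0,0) it gives 0, but F = 1 — eliminated.
(3): at (0,0,0,1,0) it gives 0, but F = 1 — eliminated.
(5): at (0,0,0,0,1) it gives 1, but F = 0 — eliminated.
(4) is the remaining candidate, and it agrees with F on all 32 inputs.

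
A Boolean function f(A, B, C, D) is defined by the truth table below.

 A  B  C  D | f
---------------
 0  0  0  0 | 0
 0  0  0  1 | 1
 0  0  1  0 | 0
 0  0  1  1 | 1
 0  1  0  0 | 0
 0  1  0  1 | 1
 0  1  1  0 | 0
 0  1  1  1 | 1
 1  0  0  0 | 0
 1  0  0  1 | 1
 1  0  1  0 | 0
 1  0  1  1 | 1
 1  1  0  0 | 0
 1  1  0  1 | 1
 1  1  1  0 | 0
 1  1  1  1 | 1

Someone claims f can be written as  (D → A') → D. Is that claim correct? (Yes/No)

Yes

Evaluate (D → A') → D on each row and compare to f:
  A=0, B=0, C=0, D=0: formula gives 0, f = 0 ✓
  A=0, B=0, C=0, D=1: formula gives 1, f = 1 ✓
  A=0, B=0, C=1, D=0: formula gives 0, f = 0 ✓
  A=0, B=0, C=1, D=1: formula gives 1, f = 1 ✓
  …and likewise for the remaining 12 rows.
Every row agrees, so the formula is equivalent.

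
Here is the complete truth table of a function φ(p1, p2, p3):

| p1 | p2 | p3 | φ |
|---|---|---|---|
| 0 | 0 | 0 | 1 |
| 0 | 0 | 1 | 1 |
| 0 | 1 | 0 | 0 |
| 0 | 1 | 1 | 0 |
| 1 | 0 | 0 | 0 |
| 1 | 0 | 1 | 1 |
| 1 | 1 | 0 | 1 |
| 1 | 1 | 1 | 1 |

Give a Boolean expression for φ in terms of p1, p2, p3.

The 0-rows are (0,1,0), (0,1,1), (1,0,0). Take each as a conjunction (¬p1·p2·¬p3, ¬p1·p2·p3, p1·¬p2·¬p3), form their disjunction, and complement — that gives a formula that is 1 everywhere φ is.

φ(p1, p2, p3) = NOT ((((NOT p1 AND p2) AND NOT p3) OR ((NOT p1 AND p2) AND p3)) OR ((p1 AND NOT p2) AND NOT p3))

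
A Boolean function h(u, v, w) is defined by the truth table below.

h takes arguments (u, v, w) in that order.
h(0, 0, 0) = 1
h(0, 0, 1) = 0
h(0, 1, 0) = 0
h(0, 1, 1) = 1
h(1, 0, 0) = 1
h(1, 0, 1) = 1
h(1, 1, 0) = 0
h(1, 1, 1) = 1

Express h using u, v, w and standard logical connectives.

h(u, v, w) = ((((u' · v') · w) + ((u' · v) · w')) + ((u · v) · w'))'

The 0-rows are (0,0,1), (0,1,0), (1,1,0). Take each as a conjunction (¬u·¬v·w, ¬u·v·¬w, u·v·¬w), form their disjunction, and complement — that gives a formula that is 1 everywhere h is.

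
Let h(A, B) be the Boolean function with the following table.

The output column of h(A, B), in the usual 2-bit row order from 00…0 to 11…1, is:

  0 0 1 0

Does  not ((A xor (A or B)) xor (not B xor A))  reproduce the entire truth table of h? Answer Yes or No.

Yes

Test each input against both h and the formula:
  A=0, B=0: formula gives 0, h = 0 ✓
  A=0, B=1: formula gives 0, h = 0 ✓
  A=1, B=0: formula gives 1, h = 1 ✓
  A=1, B=1: formula gives 0, h = 0 ✓
No disagreement on any input; they are logically equivalent.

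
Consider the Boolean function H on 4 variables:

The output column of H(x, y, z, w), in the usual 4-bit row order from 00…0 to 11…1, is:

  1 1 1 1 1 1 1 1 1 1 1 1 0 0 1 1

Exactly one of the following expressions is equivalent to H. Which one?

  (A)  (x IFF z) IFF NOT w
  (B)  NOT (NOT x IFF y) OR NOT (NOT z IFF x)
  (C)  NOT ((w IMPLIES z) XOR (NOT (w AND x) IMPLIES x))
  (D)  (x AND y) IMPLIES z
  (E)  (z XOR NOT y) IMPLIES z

(A) disagrees with H on (0,0,0,1) (formula → 0, table → 1); rule it out.
(B) disagrees with H on (0,1,1,0) (formula → 0, table → 1); rule it out.
(C) disagrees with H on (0,0,0,0) (formula → 0, table → 1); rule it out.
(E) disagrees with H on (0,0,0,0) (formula → 0, table → 1); rule it out.
That leaves (D). Evaluating it on every row reproduces the table of H exactly.

D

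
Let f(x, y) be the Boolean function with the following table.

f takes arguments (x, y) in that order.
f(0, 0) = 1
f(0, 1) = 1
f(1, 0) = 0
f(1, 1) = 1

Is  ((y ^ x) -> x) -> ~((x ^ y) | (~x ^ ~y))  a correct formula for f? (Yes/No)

Yes

Evaluate ((y ^ x) -> x) -> ~((x ^ y) | (~x ^ ~y)) on each row and compare to f:
  x=0, y=0: formula gives 1, f = 1 ✓
  x=0, y=1: formula gives 1, f = 1 ✓
  x=1, y=0: formula gives 0, f = 0 ✓
  x=1, y=1: formula gives 1, f = 1 ✓
All 4 rows match — the expression computes f exactly.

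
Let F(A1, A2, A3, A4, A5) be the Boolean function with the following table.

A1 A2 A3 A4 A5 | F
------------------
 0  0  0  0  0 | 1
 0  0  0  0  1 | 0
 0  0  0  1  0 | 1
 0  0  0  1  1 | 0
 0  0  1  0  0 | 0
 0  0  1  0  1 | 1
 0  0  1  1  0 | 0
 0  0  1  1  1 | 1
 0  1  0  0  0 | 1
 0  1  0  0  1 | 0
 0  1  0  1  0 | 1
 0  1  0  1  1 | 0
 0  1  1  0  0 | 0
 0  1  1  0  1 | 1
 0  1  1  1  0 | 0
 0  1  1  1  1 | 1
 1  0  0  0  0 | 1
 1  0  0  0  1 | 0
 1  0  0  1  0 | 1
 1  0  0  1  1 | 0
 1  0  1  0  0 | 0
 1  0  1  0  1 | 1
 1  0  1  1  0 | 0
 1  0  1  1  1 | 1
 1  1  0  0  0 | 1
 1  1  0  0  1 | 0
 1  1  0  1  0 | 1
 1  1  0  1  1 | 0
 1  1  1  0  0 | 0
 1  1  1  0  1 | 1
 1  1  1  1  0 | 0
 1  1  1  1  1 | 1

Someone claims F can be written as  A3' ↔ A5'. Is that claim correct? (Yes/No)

Yes

Evaluate A3' ↔ A5' on each row and compare to F:
  A1=0, A2=0, A3=0, A4=0, A5=0: formula gives 1, F = 1 ✓
  A1=0, A2=0, A3=0, A4=0, A5=1: formula gives 0, F = 0 ✓
  A1=0, A2=0, A3=0, A4=1, A5=0: formula gives 1, F = 1 ✓
  A1=0, A2=0, A3=0, A4=1, A5=1: formula gives 0, F = 0 ✓
  … (the remaining 28 rows also agree.)
All 32 rows match — the expression computes F exactly.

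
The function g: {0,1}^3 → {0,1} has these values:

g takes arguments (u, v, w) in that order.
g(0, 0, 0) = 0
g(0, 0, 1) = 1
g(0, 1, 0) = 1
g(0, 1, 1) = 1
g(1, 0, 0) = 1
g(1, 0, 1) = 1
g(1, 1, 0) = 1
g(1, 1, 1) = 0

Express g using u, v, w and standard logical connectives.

There are just 2 zero rows: (0,0,0), (1,1,1). Their minterms are ¬u·¬v·¬w, u·v·w; the OR of those covers precisely the 0-outputs, and negating it yields g.

g(u, v, w) = not (((not u and not v) and not w) or ((u and v) and w))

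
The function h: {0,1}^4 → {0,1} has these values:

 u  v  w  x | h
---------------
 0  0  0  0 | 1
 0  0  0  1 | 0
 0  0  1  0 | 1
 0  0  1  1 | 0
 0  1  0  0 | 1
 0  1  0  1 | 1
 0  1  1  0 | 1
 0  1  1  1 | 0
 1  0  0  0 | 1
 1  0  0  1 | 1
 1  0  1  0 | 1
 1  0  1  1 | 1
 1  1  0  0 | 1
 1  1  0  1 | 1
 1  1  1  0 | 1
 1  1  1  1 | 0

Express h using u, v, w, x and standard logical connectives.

There are just 4 zero rows: (0,0,0,1), (0,0,1,1), (0,1,1,1), (1,1,1,1). Their minterms are ¬u·¬v·¬w·x, ¬u·¬v·w·x, ¬u·v·w·x, u·v·w·x; the OR of those covers precisely the 0-outputs, and negating it yields h.

h(u, v, w, x) = NOT ((((((NOT u AND NOT v) AND NOT w) AND x) OR (((NOT u AND NOT v) AND w) AND x)) OR (((NOT u AND v) AND w) AND x)) OR (((u AND v) AND w) AND x))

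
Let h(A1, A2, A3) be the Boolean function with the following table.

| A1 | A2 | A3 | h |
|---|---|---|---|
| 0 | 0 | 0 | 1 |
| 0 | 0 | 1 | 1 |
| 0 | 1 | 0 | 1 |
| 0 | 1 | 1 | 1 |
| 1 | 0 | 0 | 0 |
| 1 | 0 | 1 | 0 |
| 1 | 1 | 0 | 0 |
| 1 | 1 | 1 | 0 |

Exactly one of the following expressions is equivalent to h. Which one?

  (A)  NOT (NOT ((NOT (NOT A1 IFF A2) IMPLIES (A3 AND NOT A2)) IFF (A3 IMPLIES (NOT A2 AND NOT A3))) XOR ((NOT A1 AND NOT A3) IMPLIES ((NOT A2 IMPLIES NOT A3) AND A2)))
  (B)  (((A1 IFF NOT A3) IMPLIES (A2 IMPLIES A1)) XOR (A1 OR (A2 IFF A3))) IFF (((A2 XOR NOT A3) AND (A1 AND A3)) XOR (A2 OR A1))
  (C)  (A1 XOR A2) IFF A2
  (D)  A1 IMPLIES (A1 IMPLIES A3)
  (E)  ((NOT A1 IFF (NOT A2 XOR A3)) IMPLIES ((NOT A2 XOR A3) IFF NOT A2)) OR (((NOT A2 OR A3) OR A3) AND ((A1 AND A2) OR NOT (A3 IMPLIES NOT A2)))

(A) disagrees with h on (0,0,0) (formula → 0, table → 1); rule it out.
(B) disagrees with h on (0,0,1) (formula → 0, table → 1); rule it out.
(D) disagrees with h on (1,0,1) (formula → 1, table → 0); rule it out.
(E) disagrees with h on (1,0,0) (formula → 1, table → 0); rule it out.
Only (C) survives; checking it on all 8 rows confirms it matches h.

C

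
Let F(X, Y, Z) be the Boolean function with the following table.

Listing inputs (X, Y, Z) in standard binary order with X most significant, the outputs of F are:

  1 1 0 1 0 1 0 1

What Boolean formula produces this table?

F(X, Y, Z) = not ((((not X and Y) and not Z) or ((X and not Y) and not Z)) or ((X and Y) and not Z))

The 0-rows are (0,1,0), (1,0,0), (1,1,0). Take each as a conjunction (¬X·Y·¬Z, X·¬Y·¬Z, X·Y·¬Z), form their disjunction, and complement — that gives a formula that is 1 everywhere F is.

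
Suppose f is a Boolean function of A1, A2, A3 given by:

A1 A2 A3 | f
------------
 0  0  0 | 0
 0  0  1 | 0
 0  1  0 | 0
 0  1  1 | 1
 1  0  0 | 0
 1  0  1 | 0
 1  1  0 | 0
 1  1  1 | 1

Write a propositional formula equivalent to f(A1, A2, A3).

The 1-rows are (0,1,1), (1,1,1). Each contributes one minterm — ¬A1·A2·A3; A1·A2·A3 — and their disjunction is a sum-of-products form of f.

f(A1, A2, A3) = ((A1' · A2) · A3) + ((A1 · A2) · A3)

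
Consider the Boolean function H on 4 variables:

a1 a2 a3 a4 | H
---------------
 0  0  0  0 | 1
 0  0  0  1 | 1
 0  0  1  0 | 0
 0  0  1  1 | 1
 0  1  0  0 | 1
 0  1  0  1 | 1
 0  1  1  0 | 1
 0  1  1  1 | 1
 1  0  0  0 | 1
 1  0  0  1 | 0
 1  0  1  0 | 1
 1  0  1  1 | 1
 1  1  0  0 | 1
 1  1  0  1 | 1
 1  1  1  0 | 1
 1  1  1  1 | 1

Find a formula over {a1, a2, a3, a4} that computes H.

The 0-rows are (0,0,1,0), (1,0,0,1). Take each as a conjunction (¬a1·¬a2·a3·¬a4, a1·¬a2·¬a3·a4), form their disjunction, and complement — that gives a formula that is 1 everywhere H is.

H(a1, a2, a3, a4) = ¬((((¬a1 ∧ ¬a2) ∧ a3) ∧ ¬a4) ∨ (((a1 ∧ ¬a2) ∧ ¬a3) ∧ a4))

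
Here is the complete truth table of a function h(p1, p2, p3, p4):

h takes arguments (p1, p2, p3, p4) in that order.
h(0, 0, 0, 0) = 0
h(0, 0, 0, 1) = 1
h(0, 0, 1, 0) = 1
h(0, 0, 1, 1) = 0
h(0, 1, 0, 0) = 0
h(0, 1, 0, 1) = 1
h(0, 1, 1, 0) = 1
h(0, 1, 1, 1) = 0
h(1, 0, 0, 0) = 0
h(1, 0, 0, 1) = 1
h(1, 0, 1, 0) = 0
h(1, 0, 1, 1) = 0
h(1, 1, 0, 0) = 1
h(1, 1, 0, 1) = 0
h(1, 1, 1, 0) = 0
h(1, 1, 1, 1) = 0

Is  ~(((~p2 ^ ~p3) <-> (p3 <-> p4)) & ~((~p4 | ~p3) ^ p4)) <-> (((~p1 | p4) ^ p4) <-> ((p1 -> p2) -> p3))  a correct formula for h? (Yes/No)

Check the formula against h row by row:
  p1=0, p2=0, p3=0, p4=0: formula gives 0, h = 0 ✓
  p1=0, p2=0, p3=0, p4=1: formula gives 0, but h = 1 ✗
A single disagreement suffices: at (0,0,0,1) they differ, so the formula does not compute h.

No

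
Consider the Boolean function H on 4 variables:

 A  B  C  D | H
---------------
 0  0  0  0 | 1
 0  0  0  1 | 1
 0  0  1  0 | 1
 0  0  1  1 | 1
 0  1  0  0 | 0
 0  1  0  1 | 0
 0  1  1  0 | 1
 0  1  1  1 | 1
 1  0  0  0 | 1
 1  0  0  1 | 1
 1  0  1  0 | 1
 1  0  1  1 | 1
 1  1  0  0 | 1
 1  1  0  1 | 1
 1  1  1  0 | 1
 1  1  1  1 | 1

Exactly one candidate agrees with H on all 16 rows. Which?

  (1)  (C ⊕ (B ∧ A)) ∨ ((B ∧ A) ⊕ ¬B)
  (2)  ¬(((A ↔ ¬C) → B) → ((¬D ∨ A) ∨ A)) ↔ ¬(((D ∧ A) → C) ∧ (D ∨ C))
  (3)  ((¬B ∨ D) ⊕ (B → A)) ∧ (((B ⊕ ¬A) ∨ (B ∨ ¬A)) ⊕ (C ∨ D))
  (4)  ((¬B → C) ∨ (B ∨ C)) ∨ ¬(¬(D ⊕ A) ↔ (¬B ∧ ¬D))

(2) fails at (0,0,0,0): the formula yields 0, H is 1.
(3) fails at (0,0,0,0): the formula yields 0, H is 1.
(4) fails at (0,0,0,0): the formula yields 0, H is 1.
That leaves (1). Evaluating it on every row reproduces the table of H exactly.

1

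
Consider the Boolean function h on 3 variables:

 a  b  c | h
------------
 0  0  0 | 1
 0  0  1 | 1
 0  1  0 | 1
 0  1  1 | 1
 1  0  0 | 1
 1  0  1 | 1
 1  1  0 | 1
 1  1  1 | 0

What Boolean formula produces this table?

h(a, b, c) = ~((a & b) & c)

The output is 0 only when every input is 1 — NAND of all inputs.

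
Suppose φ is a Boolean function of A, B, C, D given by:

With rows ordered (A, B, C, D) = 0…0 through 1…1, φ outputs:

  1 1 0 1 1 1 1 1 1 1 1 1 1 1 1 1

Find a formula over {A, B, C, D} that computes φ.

φ is 0 on exactly one input, (0,0,1,0), whose minterm is ¬A·¬B·C·¬D. So φ is the negation of that single conjunction.

φ(A, B, C, D) = not (((not A and not B) and C) and not D)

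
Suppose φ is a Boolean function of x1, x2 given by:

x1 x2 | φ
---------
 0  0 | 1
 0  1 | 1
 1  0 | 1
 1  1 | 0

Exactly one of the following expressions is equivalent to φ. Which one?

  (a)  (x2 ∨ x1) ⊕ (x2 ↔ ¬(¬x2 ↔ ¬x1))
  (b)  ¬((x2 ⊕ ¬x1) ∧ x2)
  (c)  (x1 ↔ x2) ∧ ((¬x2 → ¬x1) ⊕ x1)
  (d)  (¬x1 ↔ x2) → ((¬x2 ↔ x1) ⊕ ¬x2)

(a) disagrees with φ on (0,1) (formula → 0, table → 1); rule it out.
(c) disagrees with φ on (0,1) (formula → 0, table → 1); rule it out.
(d) disagrees with φ on (1,0) (formula → 0, table → 1); rule it out.
Only (b) survives; checking it on all 4 rows confirms it matches φ.

b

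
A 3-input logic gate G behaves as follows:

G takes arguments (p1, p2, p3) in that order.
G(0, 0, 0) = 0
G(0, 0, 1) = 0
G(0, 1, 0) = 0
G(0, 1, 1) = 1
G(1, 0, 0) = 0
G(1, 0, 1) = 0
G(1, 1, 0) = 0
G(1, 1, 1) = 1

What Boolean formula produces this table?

Collect the rows where G=1 — (0,1,1), (1,1,1) — and write one minterm per row: ¬p1·p2·p3, p1·p2·p3. Their union (logical OR) reproduces the table exactly.

G(p1, p2, p3) = ((~p1 & p2) & p3) | ((p1 & p2) & p3)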